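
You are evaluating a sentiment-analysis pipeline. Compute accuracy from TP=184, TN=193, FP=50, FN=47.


Accuracy = (TP+TN)/(TP+TN+FP+FN)
= (184+193)/(474)
= 377/474 = 79.54%

79.54%


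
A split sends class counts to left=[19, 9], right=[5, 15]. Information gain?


Parent = [24, 24], H_parent = 1
H_left = 0.9059 (n=28), H_right = 0.8113 (n=20)
H_children = (28/48)·0.9059 + (20/48)·0.8113 = 0.8665
IG = 1 - 0.8665 = 0.1335

0.1335


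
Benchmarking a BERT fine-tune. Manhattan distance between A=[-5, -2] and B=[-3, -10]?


d = |-5+ 3| + |-2+ 10|
  = 2 + 8
  = 10

10


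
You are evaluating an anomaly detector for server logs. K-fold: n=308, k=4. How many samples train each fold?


Fold size = 308/4 = 77
Training per fold = 308 - 77 = 231

231


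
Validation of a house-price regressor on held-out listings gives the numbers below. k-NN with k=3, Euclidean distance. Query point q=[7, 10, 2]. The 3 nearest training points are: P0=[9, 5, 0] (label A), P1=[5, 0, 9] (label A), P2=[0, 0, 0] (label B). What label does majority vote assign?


d(q,P0) = 5.7446  (label A)
d(q,P1) = 12.3693  (label A)
d(q,P2) = 12.3693  (label B)
Votes: A=2, B=1
Majority → A

A


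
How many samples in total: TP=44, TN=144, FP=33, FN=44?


Total = TP + TN + FP + FN
= 44 + 144 + 33 + 44
= 265
(Predicted positive: 77, predicted negative: 188)

265


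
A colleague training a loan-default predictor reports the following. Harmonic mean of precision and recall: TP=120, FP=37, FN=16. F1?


Precision = 120/157 = 0.7643
Recall = 120/136 = 0.8824
F1 = 2·P·R/(P+R) = 2·TP/(2·TP+FP+FN) = 240/(240+37+16) = 240/293 = 0.8191

0.8191


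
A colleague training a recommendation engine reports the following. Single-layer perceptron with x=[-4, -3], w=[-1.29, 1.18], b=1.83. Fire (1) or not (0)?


z = (-4)·(-1.29) + (-3)·(1.18) + 1.83
  = 3.45
step(z) = 1 (z≥0)

1


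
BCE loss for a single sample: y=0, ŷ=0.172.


BCE = -[y·ln(p) + (1-y)·ln(1-p)]
= -0 - 1·ln(1-0.172)
= -ln(0.828) = 0.1887

0.1887


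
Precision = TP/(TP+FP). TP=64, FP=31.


Precision = TP/(TP+FP)
= 64/(64+31)
= 64/95 = 67.37%

67.37%


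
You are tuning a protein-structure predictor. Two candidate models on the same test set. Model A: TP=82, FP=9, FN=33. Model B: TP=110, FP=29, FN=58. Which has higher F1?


Model A: P=82/91=0.9011, R=82/115=0.713, F1=2PR/(P+R)=2TP/(2TP+FP+FN)=164/206=0.7961
Model B: P=110/139=0.7914, R=110/168=0.6548, F1=2PR/(P+R)=2TP/(2TP+FP+FN)=220/307=0.7166
0.7961 > 0.7166 → Model A

Model A


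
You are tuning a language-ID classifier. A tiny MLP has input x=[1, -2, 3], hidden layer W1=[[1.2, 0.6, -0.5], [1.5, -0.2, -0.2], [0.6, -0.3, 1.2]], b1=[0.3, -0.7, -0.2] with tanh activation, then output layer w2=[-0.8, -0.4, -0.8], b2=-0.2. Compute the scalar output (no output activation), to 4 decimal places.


z1[0] = (1.2)·(1) + (0.6)·(-2) + (-0.5)·(3) + 0.3 = -1.2
z1[1] = (1.5)·(1) + (-0.2)·(-2) + (-0.2)·(3) - 0.7 = 0.6
z1[2] = (0.6)·(1) + (-0.3)·(-2) + (1.2)·(3) - 0.2 = 4.6
h = tanh(z1) = [-0.8337, 0.537, 0.9998]
output = (-0.8)·(-0.8337) + (-0.4)·(0.537) + (-0.8)·(0.9998) - 0.2 = -0.5477

-0.5477


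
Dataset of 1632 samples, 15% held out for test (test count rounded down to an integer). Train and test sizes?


Test = ⌊1632·15/100⌋ = 244
Train = 1632 - 244 = 1388

Train: 1388, Test: 244


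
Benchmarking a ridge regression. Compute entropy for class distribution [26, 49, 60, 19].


Probabilities: [26/154, 49/154, 60/154, 19/154] ≈ [0.1688, 0.3182, 0.3896, 0.1234]
H = -((26/154)·log₂(26/154) + (49/154)·log₂(49/154) + (60/154)·log₂(60/154) + (19/154)·log₂(19/154))
  = 1.8612 bits

1.8612 bits


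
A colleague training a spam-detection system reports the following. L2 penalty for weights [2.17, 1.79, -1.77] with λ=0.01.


‖w‖₂² = (2.17)² + (1.79)² + (-1.77)²
     = 4.7089 + 3.2041 + 3.1329
     = 11.0459
λ·‖w‖₂² = 0.01·11.0459 = 0.110459

0.110459


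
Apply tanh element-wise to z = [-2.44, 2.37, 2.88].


tanh(-2.44) = -0.9849
tanh(2.37) = 0.9827
tanh(2.88) = 0.9937
result = [-0.9849, 0.9827, 0.9937]

[-0.9849, 0.9827, 0.9937]


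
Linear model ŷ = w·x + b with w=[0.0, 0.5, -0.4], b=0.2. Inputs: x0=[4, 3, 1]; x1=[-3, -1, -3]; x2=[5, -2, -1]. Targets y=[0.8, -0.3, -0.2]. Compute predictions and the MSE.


ŷ0 = (0.0)·(4) + (0.5)·(3) + (-0.4)·(1) + 0.2 = 1.3
ŷ1 = (0.0)·(-3) + (0.5)·(-1) + (-0.4)·(-3) + 0.2 = 0.9
ŷ2 = (0.0)·(5) + (0.5)·(-2) + (-0.4)·(-1) + 0.2 = -0.4
errors² = [0.25, 1.44, 0.04]
MSE = 1.7300/3 = 0.5767

0.5767


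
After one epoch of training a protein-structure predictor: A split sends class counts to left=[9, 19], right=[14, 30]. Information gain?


Parent = [23, 49], H_parent = 0.9038
H_left = 0.9059 (n=28), H_right = 0.9024 (n=44)
H_children = (28/72)·0.9059 + (44/72)·0.9024 = 0.9038
IG = 0.9038 - 0.9038 = 0.0

0.0


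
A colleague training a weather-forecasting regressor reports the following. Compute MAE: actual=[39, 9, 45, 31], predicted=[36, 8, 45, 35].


Absolute errors: |39-36|=3, |9-8|=1, |45-45|=0, |31-35|=4
Sum = 8
MAE = 8/4 = 2

2


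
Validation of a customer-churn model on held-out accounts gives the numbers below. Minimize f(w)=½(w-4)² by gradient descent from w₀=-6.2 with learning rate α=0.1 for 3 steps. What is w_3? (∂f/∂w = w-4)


step 1: grad = -6.2-4 = -10.2; w = -6.2 - 0.1·(-10.2) = -5.18
step 2: grad = -5.18-4 = -9.18; w = -5.18 - 0.1·(-9.18) = -4.262
step 3: grad = -4.262-4 = -8.262; w = -4.262 - 0.1·(-8.262) = -3.4358

-3.4358


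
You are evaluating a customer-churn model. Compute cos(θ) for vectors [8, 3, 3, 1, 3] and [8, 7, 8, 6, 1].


A·B = 8·8 + 3·7 + 3·8 + 1·6 + 3·1 = 118
‖A‖ = √92 = 9.5917, ‖B‖ = √214 = 14.6287
cos = 118/(√92·√214) = 118/√19688 = 0.841

0.841


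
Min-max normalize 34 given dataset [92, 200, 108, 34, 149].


min=34, max=200
(34-34)/(200-34) = 0/166 = 0.0

0.0


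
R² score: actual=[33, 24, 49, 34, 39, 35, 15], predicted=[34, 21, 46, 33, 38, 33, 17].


ȳ = 32.7143
SS_res = Σ(y-ŷ)² = 29
SS_tot = Σ(y-ȳ)² = 701.43
R² = 1 - SS_res/SS_tot = 1 - 0.0413 = 0.9587

0.9587


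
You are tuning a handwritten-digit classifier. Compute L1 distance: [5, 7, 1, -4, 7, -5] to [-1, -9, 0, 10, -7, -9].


d = |5+ 1| + |7+ 9| + |1-0| + |-4-10| + |7+ 7| + |-5+ 9|
  = 6 + 16 + 1 + 14 + 14 + 4
  = 55

55


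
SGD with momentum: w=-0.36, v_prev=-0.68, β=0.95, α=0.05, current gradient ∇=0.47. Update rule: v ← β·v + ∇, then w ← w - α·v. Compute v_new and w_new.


v_new = 0.95·-0.68 + 0.47 = -0.646 + 0.47 = -0.176
w_new = -0.36 - 0.05·-0.176 = -0.36 + 0.0088 = -0.3512

v_new=-0.176, w_new=-0.3512


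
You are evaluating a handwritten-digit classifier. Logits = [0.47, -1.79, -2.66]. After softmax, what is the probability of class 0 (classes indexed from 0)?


Exponentials: e^0.47=1.6, e^-1.79=0.167, e^-2.66=0.0699
Sum = 1.8369
Softmax = [0.871, 0.0909, 0.0381]
p[0] = 1.6/1.8369 = 0.871

0.871


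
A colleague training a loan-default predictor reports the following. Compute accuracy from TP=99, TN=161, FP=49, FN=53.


Accuracy = (TP+TN)/(TP+TN+FP+FN)
= (99+161)/(362)
= 260/362 = 71.82%

71.82%


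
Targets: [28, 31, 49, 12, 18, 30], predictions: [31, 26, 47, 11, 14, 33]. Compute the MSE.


Squared errors: (28-31)²=9, (31-26)²=25, (49-47)²=4, (12-11)²=1, (18-14)²=16, (30-33)²=9
Sum = 64
MSE = 64/6 = 32/3

32/3


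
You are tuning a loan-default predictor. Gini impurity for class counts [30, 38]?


Probabilities: [30/68, 38/68] ≈ [0.4412, 0.5588]
Σpᵢ² = (900 + 1444)/68² = 2344/4624
Gini = 1 - Σpᵢ² = 1 - 2344/4624 = 0.4931

0.4931


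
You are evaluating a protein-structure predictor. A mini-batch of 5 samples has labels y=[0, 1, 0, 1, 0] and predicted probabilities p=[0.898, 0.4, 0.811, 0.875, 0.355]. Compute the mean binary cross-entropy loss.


L[0] = -ln(1-0.898) = -ln(0.102) = 2.2828
L[1] = -ln(0.4) = 0.9163
L[2] = -ln(1-0.811) = -ln(0.189) = 1.666
L[3] = -ln(0.875) = 0.1335
L[4] = -ln(1-0.355) = -ln(0.645) = 0.4385
mean = (2.2828 + 0.9163 + 1.666 + 0.1335 + 0.4385)/5 = 1.0874

1.0874


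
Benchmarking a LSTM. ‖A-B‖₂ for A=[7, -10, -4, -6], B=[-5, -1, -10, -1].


d = √((7+ 5)² + (-10+ 1)² + (-4+ 10)² + (-6+ 1)²)
  = √(144 + 81 + 36 + 25)
  = √286 = 16.9115

16.9115


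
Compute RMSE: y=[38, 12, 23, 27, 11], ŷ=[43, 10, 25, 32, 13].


MSE = 62/5 = 12.4
RMSE = √(62/5) = 3.5214

3.5214


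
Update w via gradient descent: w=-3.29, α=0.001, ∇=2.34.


w_new = w - α·∇
= -3.29 - 0.001·2.34
= -3.29 - 0.00234
= -3.29234

-3.29234


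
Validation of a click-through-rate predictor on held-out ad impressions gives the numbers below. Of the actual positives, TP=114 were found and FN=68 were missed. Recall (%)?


Recall = TP/(TP+FN)
= 114/(114+68)
= 114/182 = 62.64%

62.64%


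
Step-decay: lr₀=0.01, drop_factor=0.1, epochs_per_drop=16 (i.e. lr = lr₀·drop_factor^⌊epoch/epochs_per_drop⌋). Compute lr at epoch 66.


n_drops = ⌊66/16⌋ = 4
lr = 0.01·0.1^4 = 0.01·0.0001 = 0.000001

0.000001


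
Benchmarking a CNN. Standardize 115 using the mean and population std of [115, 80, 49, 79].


μ = 80.75, σ = 23.3707
z = (115 - 80.75)/23.3707 = 1.4655

1.4655


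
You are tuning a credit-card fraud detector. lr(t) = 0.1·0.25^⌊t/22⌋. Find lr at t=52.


n_drops = ⌊52/22⌋ = 2
lr = 0.1·0.25^2 = 0.1·0.0625 = 0.00625

0.00625


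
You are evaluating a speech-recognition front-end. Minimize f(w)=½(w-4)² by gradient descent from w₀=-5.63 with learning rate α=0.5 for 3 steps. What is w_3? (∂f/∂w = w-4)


step 1: grad = -5.63-4 = -9.63; w = -5.63 - 0.5·(-9.63) = -0.815
step 2: grad = -0.815-4 = -4.815; w = -0.815 - 0.5·(-4.815) = 1.5925
step 3: grad = 1.5925-4 = -2.4075; w = 1.5925 - 0.5·(-2.4075) = 2.79625

2.79625


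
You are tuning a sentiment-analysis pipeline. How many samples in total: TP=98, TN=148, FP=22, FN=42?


Total = TP + TN + FP + FN
= 98 + 148 + 22 + 42
= 310
(Predicted positive: 120, predicted negative: 190)

310


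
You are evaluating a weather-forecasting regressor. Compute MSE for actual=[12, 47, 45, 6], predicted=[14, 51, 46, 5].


Squared errors: (12-14)²=4, (47-51)²=16, (45-46)²=1, (6-5)²=1
Sum = 22
MSE = 22/4 = 11/2

11/2


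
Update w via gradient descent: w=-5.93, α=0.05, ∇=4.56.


w_new = w - α·∇
= -5.93 - 0.05·4.56
= -5.93 - 0.228
= -6.158

-6.158


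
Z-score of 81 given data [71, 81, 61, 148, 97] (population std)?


μ = 91.6, σ = 30.6046
z = (81 - 91.6)/30.6046 = -0.3464

-0.3464


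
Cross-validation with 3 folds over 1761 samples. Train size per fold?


Fold size = 1761/3 = 587
Training per fold = 1761 - 587 = 1174

1174


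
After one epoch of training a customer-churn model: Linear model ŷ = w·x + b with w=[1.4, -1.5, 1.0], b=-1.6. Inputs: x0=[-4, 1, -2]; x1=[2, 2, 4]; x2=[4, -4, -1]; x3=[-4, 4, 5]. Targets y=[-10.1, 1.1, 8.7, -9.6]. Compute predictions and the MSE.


ŷ0 = (1.4)·(-4) + (-1.5)·(1) + (1.0)·(-2) - 1.6 = -10.7
ŷ1 = (1.4)·(2) + (-1.5)·(2) + (1.0)·(4) - 1.6 = 2.2
ŷ2 = (1.4)·(4) + (-1.5)·(-4) + (1.0)·(-1) - 1.6 = 9.0
ŷ3 = (1.4)·(-4) + (-1.5)·(4) + (1.0)·(5) - 1.6 = -8.2
errors² = [0.36, 1.21, 0.09, 1.96]
MSE = 3.6200/4 = 0.905

0.905


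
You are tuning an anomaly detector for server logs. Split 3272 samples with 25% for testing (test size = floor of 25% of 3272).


Test = ⌊3272·25/100⌋ = 818
Train = 3272 - 818 = 2454

Train: 2454, Test: 818


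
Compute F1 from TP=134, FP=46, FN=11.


Precision = 134/180 = 0.7444
Recall = 134/145 = 0.9241
F1 = 2·P·R/(P+R) = 2·TP/(2·TP+FP+FN) = 268/(268+46+11) = 268/325 = 0.8246

0.8246


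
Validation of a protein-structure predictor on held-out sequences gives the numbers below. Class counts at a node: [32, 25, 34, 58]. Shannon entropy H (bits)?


Probabilities: [32/149, 25/149, 34/149, 58/149] ≈ [0.2148, 0.1678, 0.2282, 0.3893]
H = -((32/149)·log₂(32/149) + (25/149)·log₂(25/149) + (34/149)·log₂(34/149) + (58/149)·log₂(58/149))
  = 1.925 bits

1.925 bits


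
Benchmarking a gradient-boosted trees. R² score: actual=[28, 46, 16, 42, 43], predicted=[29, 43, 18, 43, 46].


ȳ = 35
SS_res = Σ(y-ŷ)² = 24
SS_tot = Σ(y-ȳ)² = 644
R² = 1 - SS_res/SS_tot = 1 - 0.0373 = 0.9627

0.9627


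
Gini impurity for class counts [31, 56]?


Probabilities: [31/87, 56/87] ≈ [0.3563, 0.6437]
Σpᵢ² = (961 + 3136)/87² = 4097/7569
Gini = 1 - Σpᵢ² = 1 - 4097/7569 = 0.4587

0.4587


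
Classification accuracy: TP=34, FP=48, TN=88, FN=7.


Accuracy = (TP+TN)/(TP+TN+FP+FN)
= (34+88)/(177)
= 122/177 = 68.93%

68.93%


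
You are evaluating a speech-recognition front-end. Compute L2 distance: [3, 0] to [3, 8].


d = √((3-3)² + (0-8)²)
  = √(0 + 64)
  = √64 = 8.0

8.0


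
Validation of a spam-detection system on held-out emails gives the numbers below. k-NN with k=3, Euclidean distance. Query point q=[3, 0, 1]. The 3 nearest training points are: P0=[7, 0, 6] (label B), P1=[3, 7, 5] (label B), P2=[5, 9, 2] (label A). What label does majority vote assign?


d(q,P0) = 6.4031  (label B)
d(q,P1) = 8.0623  (label B)
d(q,P2) = 9.2736  (label A)
Votes: A=1, B=2
Majority → B

B


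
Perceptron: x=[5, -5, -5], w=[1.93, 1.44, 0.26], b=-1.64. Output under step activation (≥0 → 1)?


z = (5)·(1.93) + (-5)·(1.44) + (-5)·(0.26) - 1.64
  = -0.49
step(z) = 0 (z<0)

0


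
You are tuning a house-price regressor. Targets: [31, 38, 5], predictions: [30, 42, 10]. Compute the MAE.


Absolute errors: |31-30|=1, |38-42|=4, |5-10|=5
Sum = 10
MAE = 10/3 = 10/3

10/3


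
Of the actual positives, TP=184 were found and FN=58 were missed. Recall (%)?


Recall = TP/(TP+FN)
= 184/(184+58)
= 184/242 = 76.03%

76.03%


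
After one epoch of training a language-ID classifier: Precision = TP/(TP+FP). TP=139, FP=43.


Precision = TP/(TP+FP)
= 139/(139+43)
= 139/182 = 76.37%

76.37%


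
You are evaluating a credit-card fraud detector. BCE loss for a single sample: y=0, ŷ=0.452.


BCE = -[y·ln(p) + (1-y)·ln(1-p)]
= -0 - 1·ln(1-0.452)
= -ln(0.548) = 0.6015

0.6015


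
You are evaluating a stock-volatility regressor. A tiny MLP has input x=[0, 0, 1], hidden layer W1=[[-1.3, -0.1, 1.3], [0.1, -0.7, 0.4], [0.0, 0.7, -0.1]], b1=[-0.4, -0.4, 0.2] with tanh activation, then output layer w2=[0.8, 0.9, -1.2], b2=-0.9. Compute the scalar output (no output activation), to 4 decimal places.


z1[0] = (-1.3)·(0) + (-0.1)·(0) + (1.3)·(1) - 0.4 = 0.9
z1[1] = (0.1)·(0) + (-0.7)·(0) + (0.4)·(1) - 0.4 = 0.0
z1[2] = (0.0)·(0) + (0.7)·(0) + (-0.1)·(1) + 0.2 = 0.1
h = tanh(z1) = [0.7163, 0.0, 0.0997]
output = (0.8)·(0.7163) + (0.9)·(0.0) + (-1.2)·(0.0997) - 0.9 = -0.4466

-0.4466


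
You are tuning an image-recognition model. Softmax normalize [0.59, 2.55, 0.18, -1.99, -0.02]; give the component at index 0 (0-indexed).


Exponentials: e^0.59=1.804, e^2.55=12.8071, e^0.18=1.1972, e^-1.99=0.1367, e^-0.02=0.9802
Sum = 16.9252
Softmax = [0.1066, 0.7567, 0.0707, 0.0081, 0.0579]
p[0] = 1.804/16.9252 = 0.1066

0.1066


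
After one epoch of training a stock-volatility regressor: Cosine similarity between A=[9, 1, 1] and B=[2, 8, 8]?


A·B = 9·2 + 1·8 + 1·8 = 34
‖A‖ = √83 = 9.1104, ‖B‖ = √132 = 11.4891
cos = 34/(√83·√132) = 34/√10956 = 0.3248

0.3248


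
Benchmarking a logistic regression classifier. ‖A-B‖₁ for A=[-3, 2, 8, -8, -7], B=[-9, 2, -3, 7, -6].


d = |-3+ 9| + |2-2| + |8+ 3| + |-8-7| + |-7+ 6|
  = 6 + 0 + 11 + 15 + 1
  = 33

33


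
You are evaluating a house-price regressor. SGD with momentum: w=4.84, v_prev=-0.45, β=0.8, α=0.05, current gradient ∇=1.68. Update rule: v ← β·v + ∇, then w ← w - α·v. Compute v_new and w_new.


v_new = 0.8·-0.45 + 1.68 = -0.36 + 1.68 = 1.32
w_new = 4.84 - 0.05·1.32 = 4.84 - 0.066 = 4.774

v_new=1.32, w_new=4.774


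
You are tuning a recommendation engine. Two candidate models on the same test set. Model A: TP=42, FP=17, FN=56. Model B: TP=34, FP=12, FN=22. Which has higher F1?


Model A: P=42/59=0.7119, R=42/98=0.4286, F1=2PR/(P+R)=2TP/(2TP+FP+FN)=84/157=0.535
Model B: P=34/46=0.7391, R=34/56=0.6071, F1=2PR/(P+R)=2TP/(2TP+FP+FN)=68/102=0.6667
0.535 < 0.6667 → Model B

Model B


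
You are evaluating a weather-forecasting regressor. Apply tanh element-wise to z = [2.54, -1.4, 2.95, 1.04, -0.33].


tanh(2.54) = 0.9876
tanh(-1.4) = -0.8854
tanh(2.95) = 0.9945
tanh(1.04) = 0.7779
tanh(-0.33) = -0.3185
result = [0.9876, -0.8854, 0.9945, 0.7779, -0.3185]

[0.9876, -0.8854, 0.9945, 0.7779, -0.3185]


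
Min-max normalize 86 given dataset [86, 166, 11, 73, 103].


min=11, max=166
(86-11)/(166-11) = 75/155 = 0.4839

0.4839


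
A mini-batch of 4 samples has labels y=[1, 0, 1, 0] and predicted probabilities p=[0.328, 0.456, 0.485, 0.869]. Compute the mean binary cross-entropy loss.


L[0] = -ln(0.328) = 1.1147
L[1] = -ln(1-0.456) = -ln(0.544) = 0.6088
L[2] = -ln(0.485) = 0.7236
L[3] = -ln(1-0.869) = -ln(0.131) = 2.0326
mean = (1.1147 + 0.6088 + 0.7236 + 2.0326)/4 = 1.1199

1.1199


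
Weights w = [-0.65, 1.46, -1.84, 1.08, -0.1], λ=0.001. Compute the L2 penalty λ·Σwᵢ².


‖w‖₂² = (-0.65)² + (1.46)² + (-1.84)² + (1.08)² + (-0.1)²
     = 0.4225 + 2.1316 + 3.3856 + 1.1664 + 0.01
     = 7.1161
λ·‖w‖₂² = 0.001·7.1161 = 0.007116

0.007116


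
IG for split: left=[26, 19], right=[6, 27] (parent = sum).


Parent = [32, 46], H_parent = 0.9766
H_left = 0.9825 (n=45), H_right = 0.684 (n=33)
H_children = (45/78)·0.9825 + (33/78)·0.684 = 0.8562
IG = 0.9766 - 0.8562 = 0.1204

0.1204


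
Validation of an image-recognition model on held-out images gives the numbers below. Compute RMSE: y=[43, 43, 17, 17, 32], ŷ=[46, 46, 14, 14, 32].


MSE = 36/5 = 7.2
RMSE = √(36/5) = 2.6833

2.6833


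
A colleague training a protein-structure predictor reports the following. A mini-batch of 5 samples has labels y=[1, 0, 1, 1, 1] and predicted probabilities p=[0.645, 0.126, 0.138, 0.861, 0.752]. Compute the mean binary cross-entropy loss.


L[0] = -ln(0.645) = 0.4385
L[1] = -ln(1-0.126) = -ln(0.874) = 0.1347
L[2] = -ln(0.138) = 1.9805
L[3] = -ln(0.861) = 0.1497
L[4] = -ln(0.752) = 0.285
mean = (0.4385 + 0.1347 + 1.9805 + 0.1497 + 0.285)/5 = 0.5977

0.5977


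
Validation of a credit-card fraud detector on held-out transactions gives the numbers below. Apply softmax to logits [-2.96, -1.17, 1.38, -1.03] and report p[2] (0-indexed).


Exponentials: e^-2.96=0.0518, e^-1.17=0.3104, e^1.38=3.9749, e^-1.03=0.357
Sum = 4.6941
Softmax = [0.011, 0.0661, 0.8468, 0.0761]
p[2] = 3.9749/4.6941 = 0.8468

0.8468


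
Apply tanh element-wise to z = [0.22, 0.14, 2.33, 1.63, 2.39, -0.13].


tanh(0.22) = 0.2165
tanh(0.14) = 0.1391
tanh(2.33) = 0.9812
tanh(1.63) = 0.9261
tanh(2.39) = 0.9833
tanh(-0.13) = -0.1293
result = [0.2165, 0.1391, 0.9812, 0.9261, 0.9833, -0.1293]

[0.2165, 0.1391, 0.9812, 0.9261, 0.9833, -0.1293]


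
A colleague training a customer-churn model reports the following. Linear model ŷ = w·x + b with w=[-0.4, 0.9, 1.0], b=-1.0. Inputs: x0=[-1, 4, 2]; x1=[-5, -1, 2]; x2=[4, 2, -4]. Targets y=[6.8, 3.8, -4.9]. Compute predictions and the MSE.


ŷ0 = (-0.4)·(-1) + (0.9)·(4) + (1.0)·(2) - 1.0 = 5.0
ŷ1 = (-0.4)·(-5) + (0.9)·(-1) + (1.0)·(2) - 1.0 = 2.1
ŷ2 = (-0.4)·(4) + (0.9)·(2) + (1.0)·(-4) - 1.0 = -4.8
errors² = [3.24, 2.89, 0.01]
MSE = 6.1400/3 = 2.0467

2.0467


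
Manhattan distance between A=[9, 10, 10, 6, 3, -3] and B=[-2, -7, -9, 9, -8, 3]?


d = |9+ 2| + |10+ 7| + |10+ 9| + |6-9| + |3+ 8| + |-3-3|
  = 11 + 17 + 19 + 3 + 11 + 6
  = 67

67


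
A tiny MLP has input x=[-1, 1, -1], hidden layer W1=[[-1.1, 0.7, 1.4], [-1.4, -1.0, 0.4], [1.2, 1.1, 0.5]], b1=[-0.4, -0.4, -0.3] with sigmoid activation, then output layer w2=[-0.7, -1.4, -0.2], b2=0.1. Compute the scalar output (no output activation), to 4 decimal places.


z1[0] = (-1.1)·(-1) + (0.7)·(1) + (1.4)·(-1) - 0.4 = 0.0
z1[1] = (-1.4)·(-1) + (-1.0)·(1) + (0.4)·(-1) - 0.4 = -0.4
z1[2] = (1.2)·(-1) + (1.1)·(1) + (0.5)·(-1) - 0.3 = -0.9
h = sigmoid(z1) = [0.5, 0.4013, 0.2891]
output = (-0.7)·(0.5) + (-1.4)·(0.4013) + (-0.2)·(0.2891) + 0.1 = -0.8696

-0.8696


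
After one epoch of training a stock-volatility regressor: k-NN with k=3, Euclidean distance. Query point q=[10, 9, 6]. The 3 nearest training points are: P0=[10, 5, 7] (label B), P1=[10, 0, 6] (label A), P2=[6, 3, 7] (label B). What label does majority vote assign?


d(q,P0) = 4.1231  (label B)
d(q,P1) = 9.0  (label A)
d(q,P2) = 7.2801  (label B)
Votes: A=1, B=2
Majority → B

B


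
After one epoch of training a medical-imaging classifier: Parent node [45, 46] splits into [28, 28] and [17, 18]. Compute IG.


Parent = [45, 46], H_parent = 0.9999
H_left = 1 (n=56), H_right = 0.9994 (n=35)
H_children = (56/91)·1 + (35/91)·0.9994 = 0.9998
IG = 0.9999 - 0.9998 = 0.0001

0.0001


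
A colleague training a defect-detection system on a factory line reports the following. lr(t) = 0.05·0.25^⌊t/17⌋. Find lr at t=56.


n_drops = ⌊56/17⌋ = 3
lr = 0.05·0.25^3 = 0.05·0.015625 = 0.00078125

0.00078125


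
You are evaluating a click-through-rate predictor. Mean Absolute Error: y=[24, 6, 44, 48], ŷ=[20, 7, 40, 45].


Absolute errors: |24-20|=4, |6-7|=1, |44-40|=4, |48-45|=3
Sum = 12
MAE = 12/4 = 3

3


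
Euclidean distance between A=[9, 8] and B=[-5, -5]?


d = √((9+ 5)² + (8+ 5)²)
  = √(196 + 169)
  = √365 = 19.105

19.105


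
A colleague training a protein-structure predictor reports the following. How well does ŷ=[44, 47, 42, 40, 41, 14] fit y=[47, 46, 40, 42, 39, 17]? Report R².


ȳ = 38.5
SS_res = Σ(y-ŷ)² = 31
SS_tot = Σ(y-ȳ)² = 605.5
R² = 1 - SS_res/SS_tot = 1 - 0.0512 = 0.9488

0.9488


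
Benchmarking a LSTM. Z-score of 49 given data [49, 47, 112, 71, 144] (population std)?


μ = 84.6, σ = 37.8026
z = (49 - 84.6)/37.8026 = -0.9417

-0.9417


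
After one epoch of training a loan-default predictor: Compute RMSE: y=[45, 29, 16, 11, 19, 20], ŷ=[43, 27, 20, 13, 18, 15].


MSE = 54/6 = 9
RMSE = √(54/6) = 3.0

3.0


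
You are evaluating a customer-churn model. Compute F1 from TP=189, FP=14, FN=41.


Precision = 189/203 = 0.931
Recall = 189/230 = 0.8217
F1 = 2·P·R/(P+R) = 2·TP/(2·TP+FP+FN) = 378/(378+14+41) = 378/433 = 0.873

0.873


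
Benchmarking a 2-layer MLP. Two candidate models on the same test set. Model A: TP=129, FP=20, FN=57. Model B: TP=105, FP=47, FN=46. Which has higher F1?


Model A: P=129/149=0.8658, R=129/186=0.6935, F1=2PR/(P+R)=2TP/(2TP+FP+FN)=258/335=0.7701
Model B: P=105/152=0.6908, R=105/151=0.6954, F1=2PR/(P+R)=2TP/(2TP+FP+FN)=210/303=0.6931
0.7701 > 0.6931 → Model A

Model A


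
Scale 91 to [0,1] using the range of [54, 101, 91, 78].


min=54, max=101
(91-54)/(101-54) = 37/47 = 0.7872

0.7872


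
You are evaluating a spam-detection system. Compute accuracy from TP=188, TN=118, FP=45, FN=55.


Accuracy = (TP+TN)/(TP+TN+FP+FN)
= (188+118)/(406)
= 306/406 = 75.37%

75.37%


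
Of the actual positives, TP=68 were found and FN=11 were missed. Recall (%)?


Recall = TP/(TP+FN)
= 68/(68+11)
= 68/79 = 86.08%

86.08%


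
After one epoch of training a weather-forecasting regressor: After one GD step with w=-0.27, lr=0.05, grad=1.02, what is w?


w_new = w - α·∇
= -0.27 - 0.05·1.02
= -0.27 - 0.051
= -0.321

-0.321


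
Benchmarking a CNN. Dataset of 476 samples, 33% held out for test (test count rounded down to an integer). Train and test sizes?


Test = ⌊476·33/100⌋ = 157
Train = 476 - 157 = 319

Train: 319, Test: 157


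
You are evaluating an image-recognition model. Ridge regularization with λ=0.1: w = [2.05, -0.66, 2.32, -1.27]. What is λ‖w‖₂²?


‖w‖₂² = (2.05)² + (-0.66)² + (2.32)² + (-1.27)²
     = 4.2025 + 0.4356 + 5.3824 + 1.6129
     = 11.6334
λ·‖w‖₂² = 0.1·11.6334 = 1.16334

1.16334


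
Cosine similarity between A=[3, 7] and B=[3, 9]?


A·B = 3·3 + 7·9 = 72
‖A‖ = √58 = 7.6158, ‖B‖ = √90 = 9.4868
cos = 72/(√58·√90) = 72/√5220 = 0.9965

0.9965


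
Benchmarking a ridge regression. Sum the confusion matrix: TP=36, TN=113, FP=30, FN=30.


Total = TP + TN + FP + FN
= 36 + 113 + 30 + 30
= 209
(Predicted positive: 66, predicted negative: 143)

209


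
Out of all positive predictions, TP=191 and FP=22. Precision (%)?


Precision = TP/(TP+FP)
= 191/(191+22)
= 191/213 = 89.67%

89.67%


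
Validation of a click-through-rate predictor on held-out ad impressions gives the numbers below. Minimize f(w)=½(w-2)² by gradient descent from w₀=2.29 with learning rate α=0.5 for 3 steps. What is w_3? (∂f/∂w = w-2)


step 1: grad = 2.29-2 = 0.29; w = 2.29 - 0.5·(0.29) = 2.145
step 2: grad = 2.145-2 = 0.145; w = 2.145 - 0.5·(0.145) = 2.0725
step 3: grad = 2.0725-2 = 0.0725; w = 2.0725 - 0.5·(0.0725) = 2.03625

2.03625


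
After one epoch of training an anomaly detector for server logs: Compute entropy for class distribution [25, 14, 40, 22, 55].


Probabilities: [25/156, 14/156, 40/156, 22/156, 55/156] ≈ [0.1603, 0.0897, 0.2564, 0.141, 0.3526]
H = -((25/156)·log₂(25/156) + (14/156)·log₂(14/156) + (40/156)·log₂(40/156) + (22/156)·log₂(22/156) + (55/156)·log₂(55/156))
  = 2.1677 bits

2.1677 bits


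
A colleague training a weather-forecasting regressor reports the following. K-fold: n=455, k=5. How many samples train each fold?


Fold size = 455/5 = 91
Training per fold = 455 - 91 = 364

364


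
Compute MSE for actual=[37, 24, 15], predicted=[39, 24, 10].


Squared errors: (37-39)²=4, (24-24)²=0, (15-10)²=25
Sum = 29
MSE = 29/3 = 29/3

29/3


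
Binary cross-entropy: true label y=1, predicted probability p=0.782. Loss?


BCE = -[y·ln(p) + (1-y)·ln(1-p)]
= -1·ln(0.782) - 0
= -ln(0.782) = 0.2459

0.2459


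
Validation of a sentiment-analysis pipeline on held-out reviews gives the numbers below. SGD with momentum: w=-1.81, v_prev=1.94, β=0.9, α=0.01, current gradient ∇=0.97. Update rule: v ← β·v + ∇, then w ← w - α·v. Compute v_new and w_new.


v_new = 0.9·1.94 + 0.97 = 1.746 + 0.97 = 2.716
w_new = -1.81 - 0.01·2.716 = -1.81 - 0.02716 = -1.83716

v_new=2.716, w_new=-1.83716


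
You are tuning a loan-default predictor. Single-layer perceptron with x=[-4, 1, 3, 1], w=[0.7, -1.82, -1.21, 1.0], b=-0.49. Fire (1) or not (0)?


z = (-4)·(0.7) + (1)·(-1.82) + (3)·(-1.21) + (1)·(1.0) - 0.49
  = -7.74
step(z) = 0 (z<0)

0


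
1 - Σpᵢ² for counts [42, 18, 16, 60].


Probabilities: [42/136, 18/136, 16/136, 60/136] ≈ [0.3088, 0.1324, 0.1176, 0.4412]
Σpᵢ² = (1764 + 324 + 256 + 3600)/136² = 5944/18496
Gini = 1 - Σpᵢ² = 1 - 5944/18496 = 0.6786

0.6786


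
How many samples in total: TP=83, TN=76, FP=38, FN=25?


Total = TP + TN + FP + FN
= 83 + 76 + 38 + 25
= 222
(Predicted positive: 121, predicted negative: 101)

222


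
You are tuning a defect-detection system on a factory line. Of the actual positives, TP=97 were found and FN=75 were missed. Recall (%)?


Recall = TP/(TP+FN)
= 97/(97+75)
= 97/172 = 56.4%

56.4%


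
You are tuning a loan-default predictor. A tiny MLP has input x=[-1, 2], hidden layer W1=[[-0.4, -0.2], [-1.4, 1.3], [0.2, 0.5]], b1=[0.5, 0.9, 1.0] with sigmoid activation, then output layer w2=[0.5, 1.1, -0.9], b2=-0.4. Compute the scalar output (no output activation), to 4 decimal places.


z1[0] = (-0.4)·(-1) + (-0.2)·(2) + 0.5 = 0.5
z1[1] = (-1.4)·(-1) + (1.3)·(2) + 0.9 = 4.9
z1[2] = (0.2)·(-1) + (0.5)·(2) + 1.0 = 1.8
h = sigmoid(z1) = [0.6225, 0.9926, 0.8581]
output = (0.5)·(0.6225) + (1.1)·(0.9926) + (-0.9)·(0.8581) - 0.4 = 0.2308

0.2308


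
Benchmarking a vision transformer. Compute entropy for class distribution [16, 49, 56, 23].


Probabilities: [16/144, 49/144, 56/144, 23/144] ≈ [0.1111, 0.3403, 0.3889, 0.1597]
H = -((16/144)·log₂(16/144) + (49/144)·log₂(49/144) + (56/144)·log₂(56/144) + (23/144)·log₂(23/144))
  = 1.834 bits

1.834 bits


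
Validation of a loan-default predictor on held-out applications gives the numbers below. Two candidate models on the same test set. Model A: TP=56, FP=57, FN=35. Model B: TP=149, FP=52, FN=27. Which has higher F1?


Model A: P=56/113=0.4956, R=56/91=0.6154, F1=2PR/(P+R)=2TP/(2TP+FP+FN)=112/204=0.549
Model B: P=149/201=0.7413, R=149/176=0.8466, F1=2PR/(P+R)=2TP/(2TP+FP+FN)=298/377=0.7905
0.549 < 0.7905 → Model B

Model B


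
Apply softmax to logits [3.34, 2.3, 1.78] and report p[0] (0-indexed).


Exponentials: e^3.34=28.2191, e^2.3=9.9742, e^1.78=5.9299
Sum = 44.1232
Softmax = [0.6396, 0.2261, 0.1344]
p[0] = 28.2191/44.1232 = 0.6396

0.6396


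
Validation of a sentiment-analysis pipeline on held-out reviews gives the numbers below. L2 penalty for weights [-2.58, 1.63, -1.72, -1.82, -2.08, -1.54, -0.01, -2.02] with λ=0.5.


‖w‖₂² = (-2.58)² + (1.63)² + (-1.72)² + (-1.82)² + (-2.08)² + (-1.54)² + (-0.01)² + (-2.02)²
     = 6.6564 + 2.6569 + 2.9584 + 3.3124 + 4.3264 + 2.3716 + 0.0001 + 4.0804
     = 26.3626
λ·‖w‖₂² = 0.5·26.3626 = 13.1813

13.1813


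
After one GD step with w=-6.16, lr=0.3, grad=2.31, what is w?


w_new = w - α·∇
= -6.16 - 0.3·2.31
= -6.16 - 0.693
= -6.853

-6.853


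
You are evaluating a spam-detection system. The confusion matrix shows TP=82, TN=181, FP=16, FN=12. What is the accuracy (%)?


Accuracy = (TP+TN)/(TP+TN+FP+FN)
= (82+181)/(291)
= 263/291 = 90.38%

90.38%


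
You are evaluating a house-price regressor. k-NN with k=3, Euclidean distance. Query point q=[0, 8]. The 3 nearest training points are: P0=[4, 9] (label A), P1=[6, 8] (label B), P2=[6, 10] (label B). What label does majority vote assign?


d(q,P0) = 4.1231  (label A)
d(q,P1) = 6.0  (label B)
d(q,P2) = 6.3246  (label B)
Votes: A=1, B=2
Majority → B

B


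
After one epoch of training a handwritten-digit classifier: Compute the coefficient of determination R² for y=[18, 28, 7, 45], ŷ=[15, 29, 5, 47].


ȳ = 24.5
SS_res = Σ(y-ŷ)² = 18
SS_tot = Σ(y-ȳ)² = 781
R² = 1 - SS_res/SS_tot = 1 - 0.023 = 0.977

0.977


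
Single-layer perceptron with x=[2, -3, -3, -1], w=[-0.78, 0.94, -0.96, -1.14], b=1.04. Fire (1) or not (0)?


z = (2)·(-0.78) + (-3)·(0.94) + (-3)·(-0.96) + (-1)·(-1.14) + 1.04
  = 0.68
step(z) = 1 (z≥0)

1


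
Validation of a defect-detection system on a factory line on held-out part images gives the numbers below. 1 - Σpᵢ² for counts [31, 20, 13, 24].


Probabilities: [31/88, 20/88, 13/88, 24/88] ≈ [0.3523, 0.2273, 0.1477, 0.2727]
Σpᵢ² = (961 + 400 + 169 + 576)/88² = 2106/7744
Gini = 1 - Σpᵢ² = 1 - 2106/7744 = 0.728

0.728


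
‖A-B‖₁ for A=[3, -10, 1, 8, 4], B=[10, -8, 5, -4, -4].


d = |3-10| + |-10+ 8| + |1-5| + |8+ 4| + |4+ 4|
  = 7 + 2 + 4 + 12 + 8
  = 33

33


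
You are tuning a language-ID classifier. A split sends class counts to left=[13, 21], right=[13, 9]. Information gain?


Parent = [26, 30], H_parent = 0.9963
H_left = 0.9597 (n=34), H_right = 0.976 (n=22)
H_children = (34/56)·0.9597 + (22/56)·0.976 = 0.9661
IG = 0.9963 - 0.9661 = 0.0302

0.0302


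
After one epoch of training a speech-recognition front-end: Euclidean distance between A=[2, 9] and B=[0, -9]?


d = √((2-0)² + (9+ 9)²)
  = √(4 + 324)
  = √328 = 18.1108

18.1108


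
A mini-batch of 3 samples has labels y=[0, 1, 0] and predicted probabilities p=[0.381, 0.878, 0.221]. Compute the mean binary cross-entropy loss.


L[0] = -ln(1-0.381) = -ln(0.619) = 0.4797
L[1] = -ln(0.878) = 0.1301
L[2] = -ln(1-0.221) = -ln(0.779) = 0.2497
mean = (0.4797 + 0.1301 + 0.2497)/3 = 0.2865

0.2865


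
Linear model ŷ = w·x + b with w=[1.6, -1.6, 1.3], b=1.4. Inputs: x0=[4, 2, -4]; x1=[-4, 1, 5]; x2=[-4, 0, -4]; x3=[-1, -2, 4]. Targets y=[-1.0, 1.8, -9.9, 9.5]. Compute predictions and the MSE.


ŷ0 = (1.6)·(4) + (-1.6)·(2) + (1.3)·(-4) + 1.4 = -0.6
ŷ1 = (1.6)·(-4) + (-1.6)·(1) + (1.3)·(5) + 1.4 = -0.1
ŷ2 = (1.6)·(-4) + (-1.6)·(0) + (1.3)·(-4) + 1.4 = -10.2
ŷ3 = (1.6)·(-1) + (-1.6)·(-2) + (1.3)·(4) + 1.4 = 8.2
errors² = [0.16, 3.61, 0.09, 1.69]
MSE = 5.5500/4 = 1.3875

1.3875


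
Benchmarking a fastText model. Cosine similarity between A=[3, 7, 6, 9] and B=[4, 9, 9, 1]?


A·B = 3·4 + 7·9 + 6·9 + 9·1 = 138
‖A‖ = √175 = 13.2288, ‖B‖ = √179 = 13.3791
cos = 138/(√175·√179) = 138/√31325 = 0.7797

0.7797


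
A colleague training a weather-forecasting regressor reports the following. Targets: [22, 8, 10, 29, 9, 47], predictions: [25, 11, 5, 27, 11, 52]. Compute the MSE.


Squared errors: (22-25)²=9, (8-11)²=9, (10-5)²=25, (29-27)²=4, (9-11)²=4, (47-52)²=25
Sum = 76
MSE = 76/6 = 38/3

38/3


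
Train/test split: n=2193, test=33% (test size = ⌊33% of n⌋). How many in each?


Test = ⌊2193·33/100⌋ = 723
Train = 2193 - 723 = 1470

Train: 1470, Test: 723


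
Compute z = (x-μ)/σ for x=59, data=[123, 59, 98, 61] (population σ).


μ = 85.25, σ = 26.7617
z = (59 - 85.25)/26.7617 = -0.9809

-0.9809


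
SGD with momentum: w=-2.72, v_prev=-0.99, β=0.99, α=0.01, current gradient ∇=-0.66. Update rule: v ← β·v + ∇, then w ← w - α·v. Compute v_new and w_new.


v_new = 0.99·-0.99 - 0.66 = -0.9801 - 0.66 = -1.6401
w_new = -2.72 - 0.01·-1.6401 = -2.72 + 0.016401 = -2.703599

v_new=-1.6401, w_new=-2.703599


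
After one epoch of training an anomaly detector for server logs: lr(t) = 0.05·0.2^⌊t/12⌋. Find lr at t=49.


n_drops = ⌊49/12⌋ = 4
lr = 0.05·0.2^4 = 0.05·0.0016 = 0.00008

0.00008


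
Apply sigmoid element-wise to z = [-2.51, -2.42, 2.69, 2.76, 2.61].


σ(-2.51) = 1/(1+e^2.51) = 0.0752
σ(-2.42) = 1/(1+e^2.42) = 0.0817
σ(2.69) = 1/(1+e^-2.69) = 0.9364
σ(2.76) = 1/(1+e^-2.76) = 0.9405
σ(2.61) = 1/(1+e^-2.61) = 0.9315
result = [0.0752, 0.0817, 0.9364, 0.9405, 0.9315]

[0.0752, 0.0817, 0.9364, 0.9405, 0.9315]


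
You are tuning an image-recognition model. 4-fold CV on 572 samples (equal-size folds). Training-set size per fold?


Fold size = 572/4 = 143
Training per fold = 572 - 143 = 429

429


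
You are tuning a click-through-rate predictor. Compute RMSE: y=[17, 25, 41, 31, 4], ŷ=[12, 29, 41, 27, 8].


MSE = 73/5 = 14.6
RMSE = √(73/5) = 3.821

3.821


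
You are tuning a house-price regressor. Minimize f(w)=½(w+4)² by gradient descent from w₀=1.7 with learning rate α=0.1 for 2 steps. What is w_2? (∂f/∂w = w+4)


step 1: grad = 1.7+4 = 5.7; w = 1.7 - 0.1·(5.7) = 1.13
step 2: grad = 1.13+4 = 5.13; w = 1.13 - 0.1·(5.13) = 0.617

0.617


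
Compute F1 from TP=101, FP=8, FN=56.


Precision = 101/109 = 0.9266
Recall = 101/157 = 0.6433
F1 = 2·P·R/(P+R) = 2·TP/(2·TP+FP+FN) = 202/(202+8+56) = 202/266 = 0.7594

0.7594


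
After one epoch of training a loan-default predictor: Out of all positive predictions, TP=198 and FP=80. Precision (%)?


Precision = TP/(TP+FP)
= 198/(198+80)
= 198/278 = 71.22%

71.22%


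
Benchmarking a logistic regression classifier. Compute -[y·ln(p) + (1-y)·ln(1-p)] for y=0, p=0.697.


BCE = -[y·ln(p) + (1-y)·ln(1-p)]
= -0 - 1·ln(1-0.697)
= -ln(0.303) = 1.194

1.194


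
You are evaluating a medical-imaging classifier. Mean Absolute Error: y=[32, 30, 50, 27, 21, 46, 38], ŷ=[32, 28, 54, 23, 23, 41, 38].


Absolute errors: |32-32|=0, |30-28|=2, |50-54|=4, |27-23|=4, |21-23|=2, |46-41|=5, |38-38|=0
Sum = 17
MAE = 17/7 = 17/7

17/7


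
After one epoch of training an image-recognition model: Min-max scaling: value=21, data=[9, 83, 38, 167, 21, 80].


min=9, max=167
(21-9)/(167-9) = 12/158 = 0.0759

0.0759


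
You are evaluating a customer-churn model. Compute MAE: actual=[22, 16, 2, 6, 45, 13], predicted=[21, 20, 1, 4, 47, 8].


Absolute errors: |22-21|=1, |16-20|=4, |2-1|=1, |6-4|=2, |45-47|=2, |13-8|=5
Sum = 15
MAE = 15/6 = 5/2

5/2


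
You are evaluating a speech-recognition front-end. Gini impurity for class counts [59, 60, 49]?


Probabilities: [59/168, 60/168, 49/168] ≈ [0.3512, 0.3571, 0.2917]
Σpᵢ² = (3481 + 3600 + 2401)/168² = 9482/28224
Gini = 1 - Σpᵢ² = 1 - 9482/28224 = 0.664

0.664


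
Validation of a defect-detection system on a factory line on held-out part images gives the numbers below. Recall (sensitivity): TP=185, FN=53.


Recall = TP/(TP+FN)
= 185/(185+53)
= 185/238 = 77.73%

77.73%


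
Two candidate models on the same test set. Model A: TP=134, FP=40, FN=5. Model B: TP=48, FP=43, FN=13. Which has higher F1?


Model A: P=134/174=0.7701, R=134/139=0.964, F1=2PR/(P+R)=2TP/(2TP+FP+FN)=268/313=0.8562
Model B: P=48/91=0.5275, R=48/61=0.7869, F1=2PR/(P+R)=2TP/(2TP+FP+FN)=96/152=0.6316
0.8562 > 0.6316 → Model A

Model A


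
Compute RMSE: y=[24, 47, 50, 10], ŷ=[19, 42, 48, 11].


MSE = 55/4 = 13.75
RMSE = √(55/4) = 3.7081

3.7081


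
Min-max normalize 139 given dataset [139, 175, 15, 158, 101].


min=15, max=175
(139-15)/(175-15) = 124/160 = 0.775

0.775


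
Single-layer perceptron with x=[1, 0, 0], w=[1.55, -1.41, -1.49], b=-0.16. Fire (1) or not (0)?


z = (1)·(1.55) + (0)·(-1.41) + (0)·(-1.49) - 0.16
  = 1.39
step(z) = 1 (z≥0)

1


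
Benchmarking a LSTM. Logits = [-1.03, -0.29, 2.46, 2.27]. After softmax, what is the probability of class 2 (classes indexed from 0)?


Exponentials: e^-1.03=0.357, e^-0.29=0.7483, e^2.46=11.7048, e^2.27=9.6794
Sum = 22.4895
Softmax = [0.0159, 0.0333, 0.5205, 0.4304]
p[2] = 11.7048/22.4895 = 0.5205

0.5205


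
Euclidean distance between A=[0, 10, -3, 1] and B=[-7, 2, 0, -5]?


d = √((0+ 7)² + (10-2)² + (-3-0)² + (1+ 5)²)
  = √(49 + 64 + 9 + 36)
  = √158 = 12.5698

12.5698


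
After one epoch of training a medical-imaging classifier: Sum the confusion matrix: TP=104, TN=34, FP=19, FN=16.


Total = TP + TN + FP + FN
= 104 + 34 + 19 + 16
= 173
(Predicted positive: 123, predicted negative: 50)

173


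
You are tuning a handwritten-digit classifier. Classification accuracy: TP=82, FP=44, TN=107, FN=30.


Accuracy = (TP+TN)/(TP+TN+FP+FN)
= (82+107)/(263)
= 189/263 = 71.86%

71.86%


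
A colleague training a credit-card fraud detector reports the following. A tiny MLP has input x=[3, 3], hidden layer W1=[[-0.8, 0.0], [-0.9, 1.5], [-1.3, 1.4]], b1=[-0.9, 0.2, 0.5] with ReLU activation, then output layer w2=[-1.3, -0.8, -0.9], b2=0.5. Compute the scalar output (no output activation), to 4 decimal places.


z1[0] = (-0.8)·(3) + (0.0)·(3) - 0.9 = -3.3
z1[1] = (-0.9)·(3) + (1.5)·(3) + 0.2 = 2.0
z1[2] = (-1.3)·(3) + (1.4)·(3) + 0.5 = 0.8
h = ReLU(z1) = [0.0, 2.0, 0.8]
output = (-1.3)·(0.0) + (-0.8)·(2.0) + (-0.9)·(0.8) + 0.5 = -1.82

-1.82


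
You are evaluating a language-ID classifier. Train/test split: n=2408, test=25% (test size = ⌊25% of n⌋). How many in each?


Test = ⌊2408·25/100⌋ = 602
Train = 2408 - 602 = 1806

Train: 1806, Test: 602


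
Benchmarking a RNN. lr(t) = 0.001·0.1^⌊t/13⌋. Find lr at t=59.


n_drops = ⌊59/13⌋ = 4
lr = 0.001·0.1^4 = 0.001·0.0001 = 0.0000001

0.0000001


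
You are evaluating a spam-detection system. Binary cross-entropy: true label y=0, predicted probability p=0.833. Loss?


BCE = -[y·ln(p) + (1-y)·ln(1-p)]
= -0 - 1·ln(1-0.833)
= -ln(0.167) = 1.7898

1.7898


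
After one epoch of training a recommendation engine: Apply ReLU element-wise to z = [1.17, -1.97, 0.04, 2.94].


ReLU(1.17) = max(0, 1.17) = 1.17
ReLU(-1.97) = max(0, -1.97) = 0.0
ReLU(0.04) = max(0, 0.04) = 0.04
ReLU(2.94) = max(0, 2.94) = 2.94
result = [1.17, 0.0, 0.04, 2.94]

[1.17, 0.0, 0.04, 2.94]
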